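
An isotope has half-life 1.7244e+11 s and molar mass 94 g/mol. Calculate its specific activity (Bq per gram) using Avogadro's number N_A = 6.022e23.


lambda = ln(2) / t_half = ln(2) / 1.7244e+11 = 4.019643e-12 /s
SA = lambda * N_A / M
SA = 4.019643e-12 * 6.022e23 / 94
SA = 2.5751e+10 Bq/g

2.5751e+10


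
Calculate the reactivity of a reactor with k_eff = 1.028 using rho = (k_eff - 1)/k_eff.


rho = (k_eff - 1) / k_eff
rho = (1.028 - 1) / 1.028
rho = 0.027237

0.027237


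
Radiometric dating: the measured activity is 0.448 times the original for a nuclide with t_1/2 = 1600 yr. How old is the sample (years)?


lambda = ln(2) / t_half = ln(2) / 1600 = 4.332170e-04 /yr
t = -ln(A/A0) / lambda
t = -ln(0.448) / 4.332170e-04
t = 1853.5 yr

1853.5


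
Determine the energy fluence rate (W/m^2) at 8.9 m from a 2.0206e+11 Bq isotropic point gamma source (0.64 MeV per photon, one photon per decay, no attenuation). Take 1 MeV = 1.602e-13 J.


psi = A * E * 1.602e-13 / (4*pi*r^2)
psi = 2.0206e+11 * 0.64 * 1.602e-13 / (4*pi*8.9^2)
psi = 2.0813e-05 W/m^2

2.0813e-05


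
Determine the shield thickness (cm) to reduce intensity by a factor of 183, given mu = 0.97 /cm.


x = ln(factor) / mu
x = ln(183) / 0.97
x = 5.3706 cm

5.3706


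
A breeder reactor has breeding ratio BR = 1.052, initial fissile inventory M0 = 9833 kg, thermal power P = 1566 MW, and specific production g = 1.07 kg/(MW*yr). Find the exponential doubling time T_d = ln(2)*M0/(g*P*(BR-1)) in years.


Breeding gain G = BR - 1 = 1.052 - 1 = 0.052
Fissile production rate = g * P * G = 1.07 * 1566 * 0.052 = 87.13224 kg/yr
T_d = ln(2) * M0 / (g * P * G)
T_d = ln(2) * 9833 / 87.13224 = 78.223 yr

78.223


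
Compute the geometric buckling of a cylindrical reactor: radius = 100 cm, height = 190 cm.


B^2 = (2.405/R)^2 + (pi/H)^2
B^2 = (2.405/100)^2 + (pi/190)^2
B^2 = 8.5180e-04 /cm^2

8.5180e-04


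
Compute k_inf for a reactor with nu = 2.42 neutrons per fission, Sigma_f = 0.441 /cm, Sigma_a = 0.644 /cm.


k_inf = nu * Sigma_f / Sigma_a
k_inf = 2.42 * 0.441 / 0.644
k_inf = 1.6572

1.6572


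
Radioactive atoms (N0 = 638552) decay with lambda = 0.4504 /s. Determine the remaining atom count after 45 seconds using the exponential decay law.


N = N0 * exp(-lambda * t)
N = 638552 * exp(-0.4504 * 45)
N = 0.0010067

0.0010067


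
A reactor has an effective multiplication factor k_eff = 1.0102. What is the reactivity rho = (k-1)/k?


rho = (k_eff - 1) / k_eff
rho = (1.0102 - 1) / 1.0102
rho = 0.010097

0.010097


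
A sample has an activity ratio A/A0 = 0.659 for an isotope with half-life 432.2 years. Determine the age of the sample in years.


lambda = ln(2) / t_half = ln(2) / 432.2 = 0.001603765 /yr
t = -ln(A/A0) / lambda
t = -ln(0.659) / 0.001603765
t = 260.03 yr

260.03


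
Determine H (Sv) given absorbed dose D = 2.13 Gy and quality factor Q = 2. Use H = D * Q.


H = D * Q
H = 2.13 * 2
H = 4.2600 Sv

4.2600


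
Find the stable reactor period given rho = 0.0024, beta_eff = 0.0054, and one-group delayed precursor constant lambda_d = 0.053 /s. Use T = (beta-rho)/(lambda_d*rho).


T = (beta - rho) / (lambda_d * rho)
T = (0.0054 - 0.0024) / (0.053 * 0.0024)
T = 23.585 s

23.585


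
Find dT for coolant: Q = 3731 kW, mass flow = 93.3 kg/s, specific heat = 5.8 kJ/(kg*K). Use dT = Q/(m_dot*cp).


dT = Q / (m_dot * cp)
dT = 3731 / (93.3 * 5.8)
dT = 6.8947 C

6.8947


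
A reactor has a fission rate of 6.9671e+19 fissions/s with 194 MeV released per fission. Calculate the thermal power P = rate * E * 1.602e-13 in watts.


P = fission_rate * E_MeV * 1.602e-13
P = 6.9671e+19 * 194 * 1.602e-13
P = 2.1653e+09 W

2.1653e+09


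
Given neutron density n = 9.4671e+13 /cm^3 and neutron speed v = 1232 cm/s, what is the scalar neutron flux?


phi = n * v
phi = 9.4671e+13 * 1232
phi = 1.1663e+17 /cm^2/s

1.1663e+17


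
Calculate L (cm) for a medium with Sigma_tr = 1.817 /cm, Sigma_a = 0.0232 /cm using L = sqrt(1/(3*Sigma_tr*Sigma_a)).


D = 1 / (3 * Sigma_tr) = 1 / (3 * 1.817) = 0.1834526 cm
L = sqrt(D / Sigma_a)
L = sqrt(0.1834526 / 0.0232)
L = 2.8120 cm

2.8120


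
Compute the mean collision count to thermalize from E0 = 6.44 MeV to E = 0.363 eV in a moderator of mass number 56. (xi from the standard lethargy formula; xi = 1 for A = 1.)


xi = 1 + (A-1)^2/(2A)*ln((A-1)/(A+1)) = 0.03529286 (for A = 56)
n = ln(E0/E) / xi
n = ln(6.44e6 / 0.363) / 0.03529286
n = ln(1.774105e+07) / 0.03529286 = 472.94

472.94


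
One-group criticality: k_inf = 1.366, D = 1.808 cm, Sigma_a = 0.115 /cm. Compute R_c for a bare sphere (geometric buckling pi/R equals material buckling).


L^2 = D / Sigma_a = 1.808 / 0.115 = 15.72174 cm^2
B_m^2 = (k_inf - 1) / L^2 = (1.366 - 1) / 15.72174 = 0.02327987 /cm^2
For a bare sphere: B_g = pi/R, so R_c = pi / sqrt(B_m^2)
R_c = pi / sqrt(0.02327987) = 20.590 cm

20.590


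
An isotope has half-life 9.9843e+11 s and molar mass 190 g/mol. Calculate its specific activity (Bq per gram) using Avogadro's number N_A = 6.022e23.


lambda = ln(2) / t_half = ln(2) / 9.9843e+11 = 6.942371e-13 /s
SA = lambda * N_A / M
SA = 6.942371e-13 * 6.022e23 / 190
SA = 2.2004e+09 Bq/g

2.2004e+09


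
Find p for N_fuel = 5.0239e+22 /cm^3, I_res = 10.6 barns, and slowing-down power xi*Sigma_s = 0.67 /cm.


p = exp(-N * I * 1e-24 / (xi*Sigma_s))
p = exp(-5.0239e+22 * 10.6 * 1e-24 / 0.67)
p = 0.45166

0.45166


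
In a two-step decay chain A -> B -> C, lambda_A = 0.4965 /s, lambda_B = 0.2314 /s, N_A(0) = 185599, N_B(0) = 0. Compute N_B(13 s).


N_B(t) = lambda_A * N_A0 / (lambda_B - lambda_A) * [exp(-lambda_A*t) - exp(-lambda_B*t)]
exp(-0.4965*13) = 0.001573426; exp(-0.2314*13) = 0.04938048
N_B = 0.4965 * 185599 / (0.2314 - 0.4965) * (0.001573426 - 0.04938048)
N_B = 16618

16618


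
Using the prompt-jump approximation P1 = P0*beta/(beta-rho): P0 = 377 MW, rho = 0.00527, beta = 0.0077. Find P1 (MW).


P1/P0 = beta / (beta - rho)
P1/P0 = 0.0077 / (0.0077 - 0.00527) = 3.168724
P1 = 377 * 3.168724 = 1194.6 MW

1194.6


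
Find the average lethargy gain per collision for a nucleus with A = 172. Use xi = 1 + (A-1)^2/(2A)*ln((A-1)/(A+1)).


xi = 1 + (A-1)^2/(2A) * ln((A-1)/(A+1))
xi = 1 + (172-1)^2/(2*172) * ln((172-1)/(172 +1))
xi = 0.011583

0.011583


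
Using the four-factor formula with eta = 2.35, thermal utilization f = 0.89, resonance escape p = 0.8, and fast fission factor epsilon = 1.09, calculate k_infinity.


k_inf = eta * f * p * epsilon
k_inf = 2.35 * 0.89 * 0.8 * 1.09
k_inf = 1.8238

1.8238


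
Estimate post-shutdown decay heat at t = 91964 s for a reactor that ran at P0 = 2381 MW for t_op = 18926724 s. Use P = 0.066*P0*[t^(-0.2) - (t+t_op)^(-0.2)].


P/P0 = 0.066 * [t^(-0.2) - (t + t_op)^(-0.2)]
P/P0 = 0.066 * [91964^(-0.2) - (91964 + 18926724)^(-0.2)]
P/P0 = 0.066 * [0.1016896 - 0.03500773] = 0.004401003
P = 2381 * 0.004401003 = 10.479 MW

10.479


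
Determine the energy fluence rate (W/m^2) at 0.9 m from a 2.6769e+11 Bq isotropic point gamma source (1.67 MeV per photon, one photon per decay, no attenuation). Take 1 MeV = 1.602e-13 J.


psi = A * E * 1.602e-13 / (4*pi*r^2)
psi = 2.6769e+11 * 1.67 * 1.602e-13 / (4*pi*0.9^2)
psi = 0.0070358 W/m^2

0.0070358


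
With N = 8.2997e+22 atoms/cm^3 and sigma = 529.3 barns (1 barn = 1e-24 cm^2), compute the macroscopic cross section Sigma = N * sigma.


Sigma = N * sigma_barns * 1e-24
Sigma = 8.2997e+22 * 529.3 * 1e-24
Sigma = 43.930 /cm

43.930


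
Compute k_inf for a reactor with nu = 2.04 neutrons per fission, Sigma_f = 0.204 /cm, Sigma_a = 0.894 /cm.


k_inf = nu * Sigma_f / Sigma_a
k_inf = 2.04 * 0.204 / 0.894
k_inf = 0.46550

0.46550


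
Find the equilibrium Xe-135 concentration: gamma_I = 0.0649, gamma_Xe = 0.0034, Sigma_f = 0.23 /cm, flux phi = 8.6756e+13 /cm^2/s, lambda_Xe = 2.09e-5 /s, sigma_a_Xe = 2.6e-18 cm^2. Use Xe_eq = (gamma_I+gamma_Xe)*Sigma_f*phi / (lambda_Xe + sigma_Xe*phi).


Xe_eq = (gamma_I + gamma_Xe) * Sigma_f * phi / (lambda_Xe + sigma_Xe * phi)
Numerator = (0.0649 + 0.0034) * 0.23 * 8.6756e+13 = 1.362850e+12
Denominator = 2.09e-5 + 2.6e-18 * 8.6756e+13 = 2.464656e-04
Xe_eq = 1.362850e+12 / 2.464656e-04 = 5.5296e+15 /cm^3

5.5296e+15


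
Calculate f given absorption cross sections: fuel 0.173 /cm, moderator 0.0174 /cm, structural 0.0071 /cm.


f = Sigma_a_fuel / (Sigma_a_fuel + Sigma_a_mod + Sigma_a_other)
f = 0.173 / (0.173 + 0.0174 + 0.0071)
f = 0.87595

0.87595


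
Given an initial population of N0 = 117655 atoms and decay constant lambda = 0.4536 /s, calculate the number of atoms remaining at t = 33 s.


N = N0 * exp(-lambda * t)
N = 117655 * exp(-0.4536 * 33)
N = 0.037132

0.037132


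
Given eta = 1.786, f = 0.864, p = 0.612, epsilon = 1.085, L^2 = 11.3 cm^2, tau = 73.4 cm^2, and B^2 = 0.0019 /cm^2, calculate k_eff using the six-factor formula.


k_inf = eta*f*p*eps = 1.786*0.864*0.612*1.085 = 1.024652
P_TNL = 1/(1 + L^2*B^2) = 1/(1 + 11.3*0.0019) = 0.9789813
P_FNL = exp(-B^2*tau) = exp(-0.0019*73.4) = 0.8698278
k_eff = k_inf * P_TNL * P_FNL = 1.024652 * 0.9789813 * 0.8698278
k_eff = 0.87254

0.87254


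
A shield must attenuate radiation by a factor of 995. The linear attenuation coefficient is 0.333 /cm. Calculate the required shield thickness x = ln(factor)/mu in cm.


x = ln(factor) / mu
x = ln(995) / 0.333
x = 20.729 cm

20.729


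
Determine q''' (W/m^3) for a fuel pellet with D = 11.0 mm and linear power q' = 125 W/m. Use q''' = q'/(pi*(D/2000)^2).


r = D / 2 / 1000 = 11.0 / 2 / 1000 = 0.0055 m
q''' = q' / (pi * r^2)
q''' = 125 / (pi * 0.0055^2)
q''' = 1.3153e+06 W/m^3

1.3153e+06


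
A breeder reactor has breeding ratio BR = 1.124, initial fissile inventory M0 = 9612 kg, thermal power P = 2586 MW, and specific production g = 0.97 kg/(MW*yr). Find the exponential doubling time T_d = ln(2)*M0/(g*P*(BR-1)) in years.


Breeding gain G = BR - 1 = 1.124 - 1 = 0.124
Fissile production rate = g * P * G = 0.97 * 2586 * 0.124 = 311.04408 kg/yr
T_d = ln(2) * M0 / (g * P * G)
T_d = ln(2) * 9612 / 311.04408 = 21.420 yr

21.420


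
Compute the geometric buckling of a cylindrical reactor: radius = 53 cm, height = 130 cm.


B^2 = (2.405/R)^2 + (pi/H)^2
B^2 = (2.405/53)^2 + (pi/130)^2
B^2 = 0.0026431 /cm^2

0.0026431


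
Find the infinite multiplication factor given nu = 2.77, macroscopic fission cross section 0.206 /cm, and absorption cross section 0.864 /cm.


k_inf = nu * Sigma_f / Sigma_a
k_inf = 2.77 * 0.206 / 0.864
k_inf = 0.66044

0.66044


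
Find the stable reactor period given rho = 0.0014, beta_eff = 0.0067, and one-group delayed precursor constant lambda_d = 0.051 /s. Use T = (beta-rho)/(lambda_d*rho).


T = (beta - rho) / (lambda_d * rho)
T = (0.0067 - 0.0014) / (0.051 * 0.0014)
T = 74.230 s

74.230


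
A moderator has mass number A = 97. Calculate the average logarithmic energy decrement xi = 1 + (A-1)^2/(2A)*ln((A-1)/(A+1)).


xi = 1 + (A-1)^2/(2A) * ln((A-1)/(A+1))
xi = 1 + (97-1)^2/(2*97) * ln((97-1)/(97 +1))
xi = 0.020478

0.020478


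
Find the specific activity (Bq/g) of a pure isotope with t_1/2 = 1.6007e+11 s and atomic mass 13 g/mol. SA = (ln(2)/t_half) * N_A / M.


lambda = ln(2) / t_half = ln(2) / 1.6007e+11 = 4.330275e-12 /s
SA = lambda * N_A / M
SA = 4.330275e-12 * 6.022e23 / 13
SA = 2.0059e+11 Bq/g

2.0059e+11


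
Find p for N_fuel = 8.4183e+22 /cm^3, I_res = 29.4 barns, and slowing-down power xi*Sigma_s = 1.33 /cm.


p = exp(-N * I * 1e-24 / (xi*Sigma_s))
p = exp(-8.4183e+22 * 29.4 * 1e-24 / 1.33)
p = 0.15553

0.15553


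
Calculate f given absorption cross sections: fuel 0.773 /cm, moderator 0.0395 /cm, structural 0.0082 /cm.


f = Sigma_a_fuel / (Sigma_a_fuel + Sigma_a_mod + Sigma_a_other)
f = 0.773 / (0.773 + 0.0395 + 0.0082)
f = 0.94188

0.94188


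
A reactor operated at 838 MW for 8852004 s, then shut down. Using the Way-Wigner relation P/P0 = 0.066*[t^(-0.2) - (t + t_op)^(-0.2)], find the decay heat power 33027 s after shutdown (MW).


P/P0 = 0.066 * [t^(-0.2) - (t + t_op)^(-0.2)]
P/P0 = 0.066 * [33027^(-0.2) - (33027 + 8852004)^(-0.2)]
P/P0 = 0.066 * [0.1248033 - 0.04076319] = 0.005546647
P = 838 * 0.005546647 = 4.6481 MW

4.6481


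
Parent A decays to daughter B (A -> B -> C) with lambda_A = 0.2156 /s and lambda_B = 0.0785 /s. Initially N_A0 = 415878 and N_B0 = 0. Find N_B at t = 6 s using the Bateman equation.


N_B(t) = lambda_A * N_A0 / (lambda_B - lambda_A) * [exp(-lambda_A*t) - exp(-lambda_B*t)]
exp(-0.2156*6) = 0.2742816; exp(-0.0785*6) = 0.6243776
N_B = 0.2156 * 415878 / (0.0785 - 0.2156) * (0.2742816 - 0.6243776)
N_B = 228963

228963


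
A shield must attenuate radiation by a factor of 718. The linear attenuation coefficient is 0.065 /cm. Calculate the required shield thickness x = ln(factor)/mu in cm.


x = ln(factor) / mu
x = ln(718) / 0.065
x = 101.18 cm

101.18


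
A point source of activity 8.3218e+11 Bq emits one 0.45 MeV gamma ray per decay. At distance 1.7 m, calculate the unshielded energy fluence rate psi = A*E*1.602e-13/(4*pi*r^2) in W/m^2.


psi = A * E * 1.602e-13 / (4*pi*r^2)
psi = 8.3218e+11 * 0.45 * 1.602e-13 / (4*pi*1.7^2)
psi = 0.0016519 W/m^2

0.0016519


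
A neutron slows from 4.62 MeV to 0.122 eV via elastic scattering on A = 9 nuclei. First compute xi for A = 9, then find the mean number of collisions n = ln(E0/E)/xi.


xi = 1 + (A-1)^2/(2A)*ln((A-1)/(A+1)) = 0.2066007 (for A = 9)
n = ln(E0/E) / xi
n = ln(4.62e6 / 0.122) / 0.2066007
n = ln(3.786885e+07) / 0.2066007 = 84.461

84.461


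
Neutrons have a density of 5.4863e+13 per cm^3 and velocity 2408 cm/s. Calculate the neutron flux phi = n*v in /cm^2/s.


phi = n * v
phi = 5.4863e+13 * 2408
phi = 1.3211e+17 /cm^2/s

1.3211e+17


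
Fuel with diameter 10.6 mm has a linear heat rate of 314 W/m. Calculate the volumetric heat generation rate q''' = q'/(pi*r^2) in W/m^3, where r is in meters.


r = D / 2 / 1000 = 10.6 / 2 / 1000 = 0.0053 m
q''' = q' / (pi * r^2)
q''' = 314 / (pi * 0.0053^2)
q''' = 3.5582e+06 W/m^3

3.5582e+06


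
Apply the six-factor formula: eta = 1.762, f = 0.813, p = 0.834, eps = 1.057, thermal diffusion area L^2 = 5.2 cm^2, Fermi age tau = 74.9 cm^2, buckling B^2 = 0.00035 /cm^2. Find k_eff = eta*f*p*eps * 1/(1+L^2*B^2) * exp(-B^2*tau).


k_inf = eta*f*p*eps = 1.762*0.813*0.834*1.057 = 1.262808
P_TNL = 1/(1 + L^2*B^2) = 1/(1 + 5.2*0.00035) = 0.9981833
P_FNL = exp(-B^2*tau) = exp(-0.00035*74.9) = 0.9741256
k_eff = k_inf * P_TNL * P_FNL = 1.262808 * 0.9981833 * 0.9741256
k_eff = 1.2279

1.2279


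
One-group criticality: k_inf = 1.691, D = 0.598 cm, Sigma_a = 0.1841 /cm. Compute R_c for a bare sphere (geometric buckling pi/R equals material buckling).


L^2 = D / Sigma_a = 0.598 / 0.1841 = 3.248235 cm^2
B_m^2 = (k_inf - 1) / L^2 = (1.691 - 1) / 3.248235 = 0.2127309 /cm^2
For a bare sphere: B_g = pi/R, so R_c = pi / sqrt(B_m^2)
R_c = pi / sqrt(0.2127309) = 6.8114 cm

6.8114


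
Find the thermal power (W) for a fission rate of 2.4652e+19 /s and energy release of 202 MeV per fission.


P = fission_rate * E_MeV * 1.602e-13
P = 2.4652e+19 * 202 * 1.602e-13
P = 7.9775e+08 W

7.9775e+08


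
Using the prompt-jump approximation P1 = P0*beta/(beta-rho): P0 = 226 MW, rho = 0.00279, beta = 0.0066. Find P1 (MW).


P1/P0 = beta / (beta - rho)
P1/P0 = 0.0066 / (0.0066 - 0.00279) = 1.732283
P1 = 226 * 1.732283 = 391.50 MW

391.50


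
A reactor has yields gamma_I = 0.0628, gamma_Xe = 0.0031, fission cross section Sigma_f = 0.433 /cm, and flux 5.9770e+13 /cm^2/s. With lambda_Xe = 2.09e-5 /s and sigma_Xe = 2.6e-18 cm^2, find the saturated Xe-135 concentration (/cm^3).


Xe_eq = (gamma_I + gamma_Xe) * Sigma_f * phi / (lambda_Xe + sigma_Xe * phi)
Numerator = (0.0628 + 0.0031) * 0.433 * 5.9770e+13 = 1.705519e+12
Denominator = 2.09e-5 + 2.6e-18 * 5.9770e+13 = 1.763020e-04
Xe_eq = 1.705519e+12 / 1.763020e-04 = 9.6738e+15 /cm^3

9.6738e+15


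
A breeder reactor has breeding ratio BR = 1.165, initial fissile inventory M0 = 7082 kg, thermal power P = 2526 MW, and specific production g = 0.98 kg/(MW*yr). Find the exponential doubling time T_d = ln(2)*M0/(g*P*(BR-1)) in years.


Breeding gain G = BR - 1 = 1.165 - 1 = 0.165
Fissile production rate = g * P * G = 0.98 * 2526 * 0.165 = 408.4542 kg/yr
T_d = ln(2) * M0 / (g * P * G)
T_d = ln(2) * 7082 / 408.4542 = 12.018 yr

12.018


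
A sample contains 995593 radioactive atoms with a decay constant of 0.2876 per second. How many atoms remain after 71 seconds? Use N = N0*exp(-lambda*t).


N = N0 * exp(-lambda * t)
N = 995593 * exp(-0.2876 * 71)
N = 0.0013488

0.0013488


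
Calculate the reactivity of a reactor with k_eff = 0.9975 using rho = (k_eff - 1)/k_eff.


rho = (k_eff - 1) / k_eff
rho = (0.9975 - 1) / 0.9975
rho = -0.0025063

-0.0025063


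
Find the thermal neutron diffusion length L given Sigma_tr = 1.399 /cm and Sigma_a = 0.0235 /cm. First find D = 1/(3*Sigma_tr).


D = 1 / (3 * Sigma_tr) = 1 / (3 * 1.399) = 0.2382654 cm
L = sqrt(D / Sigma_a)
L = sqrt(0.2382654 / 0.0235)
L = 3.1842 cm

3.1842


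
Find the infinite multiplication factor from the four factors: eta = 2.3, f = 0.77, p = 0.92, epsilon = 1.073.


k_inf = eta * f * p * epsilon
k_inf = 2.3 * 0.77 * 0.92 * 1.073
k_inf = 1.7483

1.7483


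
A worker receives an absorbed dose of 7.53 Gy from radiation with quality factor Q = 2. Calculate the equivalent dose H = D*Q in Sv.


H = D * Q
H = 7.53 * 2
H = 15.060 Sv

15.060


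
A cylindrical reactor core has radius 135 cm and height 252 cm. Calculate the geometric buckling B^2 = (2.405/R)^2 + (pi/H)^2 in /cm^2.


B^2 = (2.405/R)^2 + (pi/H)^2
B^2 = (2.405/135)^2 + (pi/252)^2
B^2 = 4.7278e-04 /cm^2

4.7278e-04


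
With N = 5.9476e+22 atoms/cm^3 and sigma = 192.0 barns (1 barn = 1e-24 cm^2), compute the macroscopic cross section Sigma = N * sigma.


Sigma = N * sigma_barns * 1e-24
Sigma = 5.9476e+22 * 192.0 * 1e-24
Sigma = 11.419 /cm

11.419


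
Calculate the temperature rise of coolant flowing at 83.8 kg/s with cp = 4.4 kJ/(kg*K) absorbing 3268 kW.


dT = Q / (m_dot * cp)
dT = 3268 / (83.8 * 4.4)
dT = 8.8631 C

8.8631


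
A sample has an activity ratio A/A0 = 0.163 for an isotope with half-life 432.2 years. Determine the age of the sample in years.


lambda = ln(2) / t_half = ln(2) / 432.2 = 0.001603765 /yr
t = -ln(A/A0) / lambda
t = -ln(0.163) / 0.001603765
t = 1131.1 yr

1131.1


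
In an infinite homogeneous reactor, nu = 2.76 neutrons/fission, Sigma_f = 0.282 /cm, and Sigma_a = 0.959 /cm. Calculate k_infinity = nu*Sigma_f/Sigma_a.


k_inf = nu * Sigma_f / Sigma_a
k_inf = 2.76 * 0.282 / 0.959
k_inf = 0.81160

0.81160


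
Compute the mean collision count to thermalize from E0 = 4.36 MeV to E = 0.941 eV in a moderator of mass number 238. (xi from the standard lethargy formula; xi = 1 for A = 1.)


xi = 1 + (A-1)^2/(2A)*ln((A-1)/(A+1)) = 0.008379872 (for A = 238)
n = ln(E0/E) / xi
n = ln(4.36e6 / 0.941) / 0.008379872
n = ln(4.633369e+06) / 0.008379872 = 1831.6

1831.6


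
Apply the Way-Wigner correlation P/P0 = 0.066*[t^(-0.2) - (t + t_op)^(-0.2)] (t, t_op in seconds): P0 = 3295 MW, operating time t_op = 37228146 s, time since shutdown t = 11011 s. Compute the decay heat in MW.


P/P0 = 0.066 * [t^(-0.2) - (t + t_op)^(-0.2)]
P/P0 = 0.066 * [11011^(-0.2) - (11011 + 37228146)^(-0.2)]
P/P0 = 0.066 * [0.1554657 - 0.03060554] = 0.008240771
P = 3295 * 0.008240771 = 27.153 MW

27.153


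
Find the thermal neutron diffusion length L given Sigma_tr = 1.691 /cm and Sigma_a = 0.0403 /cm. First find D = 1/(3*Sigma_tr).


D = 1 / (3 * Sigma_tr) = 1 / (3 * 1.691) = 0.1971220 cm
L = sqrt(D / Sigma_a)
L = sqrt(0.1971220 / 0.0403)
L = 2.2116 cm

2.2116


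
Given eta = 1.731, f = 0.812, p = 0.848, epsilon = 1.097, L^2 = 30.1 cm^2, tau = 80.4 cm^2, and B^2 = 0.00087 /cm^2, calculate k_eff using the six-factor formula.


k_inf = eta*f*p*eps = 1.731*0.812*0.848*1.097 = 1.307542
P_TNL = 1/(1 + L^2*B^2) = 1/(1 + 30.1*0.00087) = 0.9744813
P_FNL = exp(-B^2*tau) = exp(-0.00087*80.4) = 0.9324423
k_eff = k_inf * P_TNL * P_FNL = 1.307542 * 0.9744813 * 0.9324423
k_eff = 1.1881

1.1881


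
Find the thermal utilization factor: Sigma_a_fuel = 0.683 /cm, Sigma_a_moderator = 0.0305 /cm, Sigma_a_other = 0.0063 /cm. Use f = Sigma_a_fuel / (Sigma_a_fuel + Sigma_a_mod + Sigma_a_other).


f = Sigma_a_fuel / (Sigma_a_fuel + Sigma_a_mod + Sigma_a_other)
f = 0.683 / (0.683 + 0.0305 + 0.0063)
f = 0.94887

0.94887


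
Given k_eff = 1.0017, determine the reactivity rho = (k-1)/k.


rho = (k_eff - 1) / k_eff
rho = (1.0017 - 1) / 1.0017
rho = 0.0016971

0.0016971


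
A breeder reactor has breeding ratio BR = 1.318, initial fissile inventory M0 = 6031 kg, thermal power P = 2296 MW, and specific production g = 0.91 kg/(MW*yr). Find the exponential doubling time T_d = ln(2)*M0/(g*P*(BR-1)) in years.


Breeding gain G = BR - 1 = 1.318 - 1 = 0.318
Fissile production rate = g * P * G = 0.91 * 2296 * 0.318 = 664.41648 kg/yr
T_d = ln(2) * M0 / (g * P * G)
T_d = ln(2) * 6031 / 664.41648 = 6.2918 yr

6.2918


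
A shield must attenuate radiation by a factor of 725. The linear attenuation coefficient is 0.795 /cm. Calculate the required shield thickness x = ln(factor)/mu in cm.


x = ln(factor) / mu
x = ln(725) / 0.795
x = 8.2845 cm

8.2845


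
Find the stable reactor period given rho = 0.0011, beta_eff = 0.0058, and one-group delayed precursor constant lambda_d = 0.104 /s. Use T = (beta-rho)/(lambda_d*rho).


T = (beta - rho) / (lambda_d * rho)
T = (0.0058 - 0.0011) / (0.104 * 0.0011)
T = 41.084 s

41.084


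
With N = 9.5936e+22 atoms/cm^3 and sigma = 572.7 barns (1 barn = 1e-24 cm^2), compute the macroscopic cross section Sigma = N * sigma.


Sigma = N * sigma_barns * 1e-24
Sigma = 9.5936e+22 * 572.7 * 1e-24
Sigma = 54.943 /cm

54.943


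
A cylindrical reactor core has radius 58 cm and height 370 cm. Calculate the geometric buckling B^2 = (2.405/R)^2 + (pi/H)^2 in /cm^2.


B^2 = (2.405/R)^2 + (pi/H)^2
B^2 = (2.405/58)^2 + (pi/370)^2
B^2 = 0.0017915 /cm^2

0.0017915


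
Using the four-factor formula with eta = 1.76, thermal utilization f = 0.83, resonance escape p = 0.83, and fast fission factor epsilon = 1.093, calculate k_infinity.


k_inf = eta * f * p * epsilon
k_inf = 1.76 * 0.83 * 0.83 * 1.093
k_inf = 1.3252

1.3252


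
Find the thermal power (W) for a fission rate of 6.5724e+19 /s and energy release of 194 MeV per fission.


P = fission_rate * E_MeV * 1.602e-13
P = 6.5724e+19 * 194 * 1.602e-13
P = 2.0426e+09 W

2.0426e+09


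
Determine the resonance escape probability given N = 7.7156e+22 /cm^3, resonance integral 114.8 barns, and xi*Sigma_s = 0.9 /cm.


p = exp(-N * I * 1e-24 / (xi*Sigma_s))
p = exp(-7.7156e+22 * 114.8 * 1e-24 / 0.9)
p = 5.3188e-05

5.3188e-05


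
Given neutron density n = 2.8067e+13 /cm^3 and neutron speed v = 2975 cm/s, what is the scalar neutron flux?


phi = n * v
phi = 2.8067e+13 * 2975
phi = 8.3499e+16 /cm^2/s

8.3499e+16


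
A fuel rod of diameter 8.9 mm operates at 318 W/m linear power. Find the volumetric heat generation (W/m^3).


r = D / 2 / 1000 = 8.9 / 2 / 1000 = 0.00445 m
q''' = q' / (pi * r^2)
q''' = 318 / (pi * 0.00445^2)
q''' = 5.1116e+06 W/m^3

5.1116e+06


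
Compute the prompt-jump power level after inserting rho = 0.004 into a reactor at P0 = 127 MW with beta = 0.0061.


P1/P0 = beta / (beta - rho)
P1/P0 = 0.0061 / (0.0061 - 0.004) = 2.904762
P1 = 127 * 2.904762 = 368.90 MW

368.90


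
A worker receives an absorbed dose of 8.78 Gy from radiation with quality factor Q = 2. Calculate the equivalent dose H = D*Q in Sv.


H = D * Q
H = 8.78 * 2
H = 17.560 Sv

17.560


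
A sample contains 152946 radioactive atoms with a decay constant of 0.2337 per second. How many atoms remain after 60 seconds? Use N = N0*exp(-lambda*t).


N = N0 * exp(-lambda * t)
N = 152946 * exp(-0.2337 * 60)
N = 0.12441

0.12441


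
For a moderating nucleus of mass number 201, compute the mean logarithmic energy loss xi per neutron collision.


xi = 1 + (A-1)^2/(2A) * ln((A-1)/(A+1))
xi = 1 + (201-1)^2/(2*201) * ln((201-1)/(201 +1))
xi = 0.0099173

0.0099173


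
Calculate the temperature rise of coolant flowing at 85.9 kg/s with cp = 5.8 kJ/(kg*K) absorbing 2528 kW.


dT = Q / (m_dot * cp)
dT = 2528 / (85.9 * 5.8)
dT = 5.0741 C

5.0741


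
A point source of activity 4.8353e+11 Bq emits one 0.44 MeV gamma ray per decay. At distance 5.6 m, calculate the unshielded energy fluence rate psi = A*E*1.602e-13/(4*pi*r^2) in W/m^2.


psi = A * E * 1.602e-13 / (4*pi*r^2)
psi = 4.8353e+11 * 0.44 * 1.602e-13 / (4*pi*5.6^2)
psi = 8.6487e-05 W/m^2

8.6487e-05


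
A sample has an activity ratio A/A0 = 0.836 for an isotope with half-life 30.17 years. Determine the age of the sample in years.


lambda = ln(2) / t_half = ln(2) / 30.17 = 0.02297472 /yr
t = -ln(A/A0) / lambda
t = -ln(0.836) / 0.02297472
t = 7.7967 yr

7.7967


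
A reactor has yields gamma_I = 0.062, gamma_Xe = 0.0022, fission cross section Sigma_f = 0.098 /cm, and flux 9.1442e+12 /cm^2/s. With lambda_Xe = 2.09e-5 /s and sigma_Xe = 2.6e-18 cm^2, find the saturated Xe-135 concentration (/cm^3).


Xe_eq = (gamma_I + gamma_Xe) * Sigma_f * phi / (lambda_Xe + sigma_Xe * phi)
Numerator = (0.062 + 0.0022) * 0.098 * 9.1442e+12 = 5.753165e+10
Denominator = 2.09e-5 + 2.6e-18 * 9.1442e+12 = 4.467492e-05
Xe_eq = 5.753165e+10 / 4.467492e-05 = 1.2878e+15 /cm^3

1.2878e+15


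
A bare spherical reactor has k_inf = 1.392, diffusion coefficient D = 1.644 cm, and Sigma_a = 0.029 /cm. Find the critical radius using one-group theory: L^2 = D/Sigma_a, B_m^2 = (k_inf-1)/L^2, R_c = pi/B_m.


L^2 = D / Sigma_a = 1.644 / 0.029 = 56.68966 cm^2
B_m^2 = (k_inf - 1) / L^2 = (1.392 - 1) / 56.68966 = 0.006914841 /cm^2
For a bare sphere: B_g = pi/R, so R_c = pi / sqrt(B_m^2)
R_c = pi / sqrt(0.006914841) = 37.780 cm

37.780


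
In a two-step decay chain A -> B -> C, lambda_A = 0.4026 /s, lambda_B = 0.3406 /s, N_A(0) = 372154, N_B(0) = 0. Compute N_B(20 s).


N_B(t) = lambda_A * N_A0 / (lambda_B - lambda_A) * [exp(-lambda_A*t) - exp(-lambda_B*t)]
exp(-0.4026*20) = 3.184644e-04; exp(-0.3406*20) = 0.001100490
N_B = 0.4026 * 372154 / (0.3406 - 0.4026) * (3.184644e-04 - 0.001100490)
N_B = 1889.8

1889.8


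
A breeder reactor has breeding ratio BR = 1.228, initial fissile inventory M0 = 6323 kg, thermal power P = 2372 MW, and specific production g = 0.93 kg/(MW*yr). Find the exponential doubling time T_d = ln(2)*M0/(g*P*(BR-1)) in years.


Breeding gain G = BR - 1 = 1.228 - 1 = 0.228
Fissile production rate = g * P * G = 0.93 * 2372 * 0.228 = 502.95888 kg/yr
T_d = ln(2) * M0 / (g * P * G)
T_d = ln(2) * 6323 / 502.95888 = 8.7140 yr

8.7140


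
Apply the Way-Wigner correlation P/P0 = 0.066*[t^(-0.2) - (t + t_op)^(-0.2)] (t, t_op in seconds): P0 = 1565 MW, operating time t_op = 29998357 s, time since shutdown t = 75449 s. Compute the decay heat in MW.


P/P0 = 0.066 * [t^(-0.2) - (t + t_op)^(-0.2)]
P/P0 = 0.066 * [75449^(-0.2) - (75449 + 29998357)^(-0.2)]
P/P0 = 0.066 * [0.1057960 - 0.03194202] = 0.004874363
P = 1565 * 0.004874363 = 7.6284 MW

7.6284


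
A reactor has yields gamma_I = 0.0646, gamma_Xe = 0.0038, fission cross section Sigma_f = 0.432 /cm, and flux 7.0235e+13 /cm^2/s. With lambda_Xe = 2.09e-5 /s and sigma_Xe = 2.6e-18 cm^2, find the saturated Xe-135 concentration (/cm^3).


Xe_eq = (gamma_I + gamma_Xe) * Sigma_f * phi / (lambda_Xe + sigma_Xe * phi)
Numerator = (0.0646 + 0.0038) * 0.432 * 7.0235e+13 = 2.075360e+12
Denominator = 2.09e-5 + 2.6e-18 * 7.0235e+13 = 2.035110e-04
Xe_eq = 2.075360e+12 / 2.035110e-04 = 1.0198e+16 /cm^3

1.0198e+16


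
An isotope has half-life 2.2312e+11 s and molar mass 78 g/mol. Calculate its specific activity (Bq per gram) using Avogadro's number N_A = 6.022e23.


lambda = ln(2) / t_half = ln(2) / 2.2312e+11 = 3.106612e-12 /s
SA = lambda * N_A / M
SA = 3.106612e-12 * 6.022e23 / 78
SA = 2.3985e+10 Bq/g

2.3985e+10


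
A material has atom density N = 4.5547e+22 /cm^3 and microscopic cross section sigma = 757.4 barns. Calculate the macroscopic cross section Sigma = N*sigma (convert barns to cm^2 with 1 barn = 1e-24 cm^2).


Sigma = N * sigma_barns * 1e-24
Sigma = 4.5547e+22 * 757.4 * 1e-24
Sigma = 34.497 /cm

34.497


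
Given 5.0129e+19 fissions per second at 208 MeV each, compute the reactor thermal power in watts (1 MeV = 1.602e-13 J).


P = fission_rate * E_MeV * 1.602e-13
P = 5.0129e+19 * 208 * 1.602e-13
P = 1.6704e+09 W

1.6704e+09


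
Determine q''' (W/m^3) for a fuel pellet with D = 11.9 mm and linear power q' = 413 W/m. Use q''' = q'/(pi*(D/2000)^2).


r = D / 2 / 1000 = 11.9 / 2 / 1000 = 0.00595 m
q''' = q' / (pi * r^2)
q''' = 413 / (pi * 0.00595^2)
q''' = 3.7134e+06 W/m^3

3.7134e+06


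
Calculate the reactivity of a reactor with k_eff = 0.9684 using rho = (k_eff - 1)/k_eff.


rho = (k_eff - 1) / k_eff
rho = (0.9684 - 1) / 0.9684
rho = -0.032631

-0.032631


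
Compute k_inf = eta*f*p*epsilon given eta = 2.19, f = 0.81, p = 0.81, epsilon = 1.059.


k_inf = eta * f * p * epsilon
k_inf = 2.19 * 0.81 * 0.81 * 1.059
k_inf = 1.5216

1.5216


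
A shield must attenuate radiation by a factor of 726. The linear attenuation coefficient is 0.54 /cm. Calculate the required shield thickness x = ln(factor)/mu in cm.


x = ln(factor) / mu
x = ln(726) / 0.54
x = 12.199 cm

12.199


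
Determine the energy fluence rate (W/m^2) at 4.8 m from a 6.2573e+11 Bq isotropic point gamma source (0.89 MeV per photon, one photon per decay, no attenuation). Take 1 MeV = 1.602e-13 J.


psi = A * E * 1.602e-13 / (4*pi*r^2)
psi = 6.2573e+11 * 0.89 * 1.602e-13 / (4*pi*4.8^2)
psi = 3.0814e-04 W/m^2

3.0814e-04


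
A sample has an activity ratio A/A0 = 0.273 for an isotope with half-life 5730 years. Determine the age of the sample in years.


lambda = ln(2) / t_half = ln(2) / 5730 = 1.209681e-04 /yr
t = -ln(A/A0) / lambda
t = -ln(0.273) / 1.209681e-04
t = 10732 yr

10732


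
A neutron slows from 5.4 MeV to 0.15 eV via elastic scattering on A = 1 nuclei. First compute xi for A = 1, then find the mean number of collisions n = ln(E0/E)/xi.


xi = 1 + (A-1)^2/(2A)*ln((A-1)/(A+1)) = 1 (for A = 1)
n = ln(E0/E) / xi
n = ln(5.4e6 / 0.15) / 1
n = ln(3.600000e+07) / 1 = 17.399

17.399


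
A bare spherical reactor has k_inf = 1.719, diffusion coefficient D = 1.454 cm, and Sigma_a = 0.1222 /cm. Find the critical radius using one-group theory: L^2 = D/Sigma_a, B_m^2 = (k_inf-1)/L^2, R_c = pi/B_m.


L^2 = D / Sigma_a = 1.454 / 0.1222 = 11.89853 cm^2
B_m^2 = (k_inf - 1) / L^2 = (1.719 - 1) / 11.89853 = 0.06042763 /cm^2
For a bare sphere: B_g = pi/R, so R_c = pi / sqrt(B_m^2)
R_c = pi / sqrt(0.06042763) = 12.780 cm

12.780


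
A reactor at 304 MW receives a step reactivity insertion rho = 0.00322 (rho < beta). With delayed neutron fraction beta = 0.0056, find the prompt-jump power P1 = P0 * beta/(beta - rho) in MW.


P1/P0 = beta / (beta - rho)
P1/P0 = 0.0056 / (0.0056 - 0.00322) = 2.352941
P1 = 304 * 2.352941 = 715.29 MW

715.29


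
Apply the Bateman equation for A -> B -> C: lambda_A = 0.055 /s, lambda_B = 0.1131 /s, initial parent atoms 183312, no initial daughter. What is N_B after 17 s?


N_B(t) = lambda_A * N_A0 / (lambda_B - lambda_A) * [exp(-lambda_A*t) - exp(-lambda_B*t)]
exp(-0.055*17) = 0.3925859; exp(-0.1131*17) = 0.1462117
N_B = 0.055 * 183312 / (0.1131 - 0.055) * (0.3925859 - 0.1462117)
N_B = 42754

42754


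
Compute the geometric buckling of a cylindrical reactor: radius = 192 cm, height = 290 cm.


B^2 = (2.405/R)^2 + (pi/H)^2
B^2 = (2.405/192)^2 + (pi/290)^2
B^2 = 2.7426e-04 /cm^2

2.7426e-04


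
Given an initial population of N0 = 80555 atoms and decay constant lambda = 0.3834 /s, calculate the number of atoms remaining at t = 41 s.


N = N0 * exp(-lambda * t)
N = 80555 * exp(-0.3834 * 41)
N = 0.012002

0.012002


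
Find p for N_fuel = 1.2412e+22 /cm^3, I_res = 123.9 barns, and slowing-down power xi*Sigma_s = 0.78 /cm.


p = exp(-N * I * 1e-24 / (xi*Sigma_s))
p = exp(-1.2412e+22 * 123.9 * 1e-24 / 0.78)
p = 0.13923

0.13923


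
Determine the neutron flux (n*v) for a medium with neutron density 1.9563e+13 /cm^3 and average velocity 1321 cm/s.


phi = n * v
phi = 1.9563e+13 * 1321
phi = 2.5843e+16 /cm^2/s

2.5843e+16


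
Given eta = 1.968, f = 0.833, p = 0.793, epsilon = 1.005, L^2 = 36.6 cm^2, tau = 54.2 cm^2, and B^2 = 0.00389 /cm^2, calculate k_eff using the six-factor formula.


k_inf = eta*f*p*eps = 1.968*0.833*0.793*1.005 = 1.306500
P_TNL = 1/(1 + L^2*B^2) = 1/(1 + 36.6*0.00389) = 0.8753701
P_FNL = exp(-B^2*tau) = exp(-0.00389*54.2) = 0.8099053
k_eff = k_inf * P_TNL * P_FNL = 1.306500 * 0.8753701 * 0.8099053
k_eff = 0.92627

0.92627


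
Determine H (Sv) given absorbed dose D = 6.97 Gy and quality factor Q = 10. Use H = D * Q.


H = D * Q
H = 6.97 * 10
H = 69.700 Sv

69.700


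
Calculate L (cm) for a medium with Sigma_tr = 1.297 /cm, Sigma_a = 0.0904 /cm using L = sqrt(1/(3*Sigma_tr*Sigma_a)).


D = 1 / (3 * Sigma_tr) = 1 / (3 * 1.297) = 0.2570033 cm
L = sqrt(D / Sigma_a)
L = sqrt(0.2570033 / 0.0904)
L = 1.6861 cm

1.6861


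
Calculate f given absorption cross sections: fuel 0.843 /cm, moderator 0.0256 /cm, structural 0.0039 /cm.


f = Sigma_a_fuel / (Sigma_a_fuel + Sigma_a_mod + Sigma_a_other)
f = 0.843 / (0.843 + 0.0256 + 0.0039)
f = 0.96619

0.96619


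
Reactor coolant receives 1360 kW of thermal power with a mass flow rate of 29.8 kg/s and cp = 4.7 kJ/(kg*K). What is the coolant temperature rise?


dT = Q / (m_dot * cp)
dT = 1360 / (29.8 * 4.7)
dT = 9.7101 C

9.7101


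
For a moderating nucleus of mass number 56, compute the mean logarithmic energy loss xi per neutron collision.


xi = 1 + (A-1)^2/(2A) * ln((A-1)/(A+1))
xi = 1 + (56-1)^2/(2*56) * ln((56-1)/(56 +1))
xi = 0.035293

0.035293


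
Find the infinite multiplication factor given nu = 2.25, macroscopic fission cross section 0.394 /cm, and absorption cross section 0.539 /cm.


k_inf = nu * Sigma_f / Sigma_a
k_inf = 2.25 * 0.394 / 0.539
k_inf = 1.6447

1.6447


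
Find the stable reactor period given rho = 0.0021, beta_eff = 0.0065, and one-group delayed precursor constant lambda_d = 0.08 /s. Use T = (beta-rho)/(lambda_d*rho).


T = (beta - rho) / (lambda_d * rho)
T = (0.0065 - 0.0021) / (0.08 * 0.0021)
T = 26.190 s

26.190


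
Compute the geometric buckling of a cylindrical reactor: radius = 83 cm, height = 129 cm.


B^2 = (2.405/R)^2 + (pi/H)^2
B^2 = (2.405/83)^2 + (pi/129)^2
B^2 = 0.0014327 /cm^2

0.0014327


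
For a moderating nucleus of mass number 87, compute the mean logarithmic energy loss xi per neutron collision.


xi = 1 + (A-1)^2/(2A) * ln((A-1)/(A+1))
xi = 1 + (87-1)^2/(2*87) * ln((87-1)/(87 +1))
xi = 0.022813

0.022813


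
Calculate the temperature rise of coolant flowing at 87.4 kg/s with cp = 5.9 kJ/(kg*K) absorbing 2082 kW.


dT = Q / (m_dot * cp)
dT = 2082 / (87.4 * 5.9)
dT = 4.0375 C

4.0375


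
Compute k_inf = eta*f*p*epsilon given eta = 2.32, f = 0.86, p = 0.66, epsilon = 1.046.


k_inf = eta * f * p * epsilon
k_inf = 2.32 * 0.86 * 0.66 * 1.046
k_inf = 1.3774

1.3774


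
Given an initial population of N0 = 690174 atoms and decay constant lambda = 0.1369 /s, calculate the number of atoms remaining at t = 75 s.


N = N0 * exp(-lambda * t)
N = 690174 * exp(-0.1369 * 75)
N = 23.979

23.979


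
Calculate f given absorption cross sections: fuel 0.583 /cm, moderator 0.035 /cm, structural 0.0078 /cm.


f = Sigma_a_fuel / (Sigma_a_fuel + Sigma_a_mod + Sigma_a_other)
f = 0.583 / (0.583 + 0.035 + 0.0078)
f = 0.93161

0.93161


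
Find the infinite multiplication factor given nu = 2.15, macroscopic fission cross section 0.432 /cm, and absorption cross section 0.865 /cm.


k_inf = nu * Sigma_f / Sigma_a
k_inf = 2.15 * 0.432 / 0.865
k_inf = 1.0738

1.0738


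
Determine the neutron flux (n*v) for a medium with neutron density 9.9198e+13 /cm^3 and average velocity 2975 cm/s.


phi = n * v
phi = 9.9198e+13 * 2975
phi = 2.9511e+17 /cm^2/s

2.9511e+17


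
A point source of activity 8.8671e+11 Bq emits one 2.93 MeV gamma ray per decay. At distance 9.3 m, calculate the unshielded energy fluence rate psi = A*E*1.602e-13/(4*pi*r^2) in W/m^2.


psi = A * E * 1.602e-13 / (4*pi*r^2)
psi = 8.8671e+11 * 2.93 * 1.602e-13 / (4*pi*9.3^2)
psi = 3.8294e-04 W/m^2

3.8294e-04


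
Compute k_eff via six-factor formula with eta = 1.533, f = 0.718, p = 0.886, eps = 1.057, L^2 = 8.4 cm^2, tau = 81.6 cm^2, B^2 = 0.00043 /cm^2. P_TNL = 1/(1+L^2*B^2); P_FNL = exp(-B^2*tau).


k_inf = eta*f*p*eps = 1.533*0.718*0.886*1.057 = 1.030802
P_TNL = 1/(1 + L^2*B^2) = 1/(1 + 8.4*0.00043) = 0.9964010
P_FNL = exp(-B^2*tau) = exp(-0.00043*81.6) = 0.9655204
k_eff = k_inf * P_TNL * P_FNL = 1.030802 * 0.9964010 * 0.9655204
k_eff = 0.99168

0.99168


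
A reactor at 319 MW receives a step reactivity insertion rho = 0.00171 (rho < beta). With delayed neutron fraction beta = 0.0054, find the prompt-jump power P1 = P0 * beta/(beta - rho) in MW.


P1/P0 = beta / (beta - rho)
P1/P0 = 0.0054 / (0.0054 - 0.00171) = 1.463415
P1 = 319 * 1.463415 = 466.83 MW

466.83


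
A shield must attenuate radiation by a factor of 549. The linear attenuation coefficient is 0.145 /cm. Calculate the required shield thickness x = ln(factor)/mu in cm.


x = ln(factor) / mu
x = ln(549) / 0.145
x = 43.504 cm

43.504


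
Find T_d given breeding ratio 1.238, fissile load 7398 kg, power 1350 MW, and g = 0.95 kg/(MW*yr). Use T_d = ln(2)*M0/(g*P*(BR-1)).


Breeding gain G = BR - 1 = 1.238 - 1 = 0.238
Fissile production rate = g * P * G = 0.95 * 1350 * 0.238 = 305.235 kg/yr
T_d = ln(2) * M0 / (g * P * G)
T_d = ln(2) * 7398 / 305.235 = 16.800 yr

16.800


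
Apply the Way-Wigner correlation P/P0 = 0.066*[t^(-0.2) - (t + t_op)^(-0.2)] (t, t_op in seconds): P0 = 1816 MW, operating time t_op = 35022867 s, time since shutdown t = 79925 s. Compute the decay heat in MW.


P/P0 = 0.066 * [t^(-0.2) - (t + t_op)^(-0.2)]
P/P0 = 0.066 * [79925^(-0.2) - (79925 + 35022867)^(-0.2)]
P/P0 = 0.066 * [0.1045836 - 0.03096932] = 0.004858542
P = 1816 * 0.004858542 = 8.8231 MW

8.8231


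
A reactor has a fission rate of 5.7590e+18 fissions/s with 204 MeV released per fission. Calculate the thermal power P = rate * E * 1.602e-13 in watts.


P = fission_rate * E_MeV * 1.602e-13
P = 5.7590e+18 * 204 * 1.602e-13
P = 1.8821e+08 W

1.8821e+08


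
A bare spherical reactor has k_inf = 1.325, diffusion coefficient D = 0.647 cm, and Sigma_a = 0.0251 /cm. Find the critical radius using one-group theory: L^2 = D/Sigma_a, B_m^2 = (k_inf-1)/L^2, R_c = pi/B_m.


L^2 = D / Sigma_a = 0.647 / 0.0251 = 25.77689 cm^2
B_m^2 = (k_inf - 1) / L^2 = (1.325 - 1) / 25.77689 = 0.01260819 /cm^2
For a bare sphere: B_g = pi/R, so R_c = pi / sqrt(B_m^2)
R_c = pi / sqrt(0.01260819) = 27.978 cm

27.978


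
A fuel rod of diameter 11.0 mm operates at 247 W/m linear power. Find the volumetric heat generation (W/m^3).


r = D / 2 / 1000 = 11.0 / 2 / 1000 = 0.0055 m
q''' = q' / (pi * r^2)
q''' = 247 / (pi * 0.0055^2)
q''' = 2.5991e+06 W/m^3

2.5991e+06


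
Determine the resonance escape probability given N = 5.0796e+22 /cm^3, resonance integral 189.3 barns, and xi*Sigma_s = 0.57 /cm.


p = exp(-N * I * 1e-24 / (xi*Sigma_s))
p = exp(-5.0796e+22 * 189.3 * 1e-24 / 0.57)
p = 4.7165e-08

4.7165e-08


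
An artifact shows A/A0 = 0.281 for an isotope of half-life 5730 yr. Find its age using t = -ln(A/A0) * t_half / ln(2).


lambda = ln(2) / t_half = ln(2) / 5730 = 1.209681e-04 /yr
t = -ln(A/A0) / lambda
t = -ln(0.281) / 1.209681e-04
t = 10494 yr

10494


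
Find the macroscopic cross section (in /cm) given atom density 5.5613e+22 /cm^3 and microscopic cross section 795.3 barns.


Sigma = N * sigma_barns * 1e-24
Sigma = 5.5613e+22 * 795.3 * 1e-24
Sigma = 44.229 /cm

44.229
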